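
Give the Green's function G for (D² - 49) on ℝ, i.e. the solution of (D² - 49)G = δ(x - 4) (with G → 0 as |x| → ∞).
-\frac{e^{-7|x - 4|}}{14}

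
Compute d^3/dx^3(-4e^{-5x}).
500 e^{- 5 x}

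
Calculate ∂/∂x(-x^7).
- 7 x^{6}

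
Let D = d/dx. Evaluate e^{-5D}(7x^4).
7 x^{4} - 140 x^{3} + 1050 x^{2} - 3500 x + 4375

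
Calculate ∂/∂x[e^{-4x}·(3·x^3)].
x^{2} \left(9 - 12 x\right) e^{- 4 x}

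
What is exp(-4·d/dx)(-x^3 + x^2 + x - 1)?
- x^{3} + 13 x^{2} - 55 x + 75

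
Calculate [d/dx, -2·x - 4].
-2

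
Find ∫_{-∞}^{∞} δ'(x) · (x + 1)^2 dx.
-2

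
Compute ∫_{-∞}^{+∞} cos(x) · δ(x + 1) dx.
\cos{\left(1 \right)}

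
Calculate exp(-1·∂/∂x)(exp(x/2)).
e^{\frac{x}{2} - \frac{1}{2}}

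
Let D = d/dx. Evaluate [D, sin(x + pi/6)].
\cos{\left(x + \frac{\pi}{6} \right)}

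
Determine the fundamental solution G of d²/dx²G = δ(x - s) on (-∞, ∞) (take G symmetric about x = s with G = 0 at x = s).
\frac{|x - s|}{2}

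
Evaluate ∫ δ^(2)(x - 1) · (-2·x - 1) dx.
0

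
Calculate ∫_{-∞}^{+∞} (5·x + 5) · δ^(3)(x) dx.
0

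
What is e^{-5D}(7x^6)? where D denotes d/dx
7 x^{6} - 210 x^{5} + 2625 x^{4} - 17500 x^{3} + 65625 x^{2} - 131250 x + 109375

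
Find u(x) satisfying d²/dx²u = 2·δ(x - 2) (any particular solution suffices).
|x - 2|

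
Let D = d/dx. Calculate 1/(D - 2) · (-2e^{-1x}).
\frac{2 e^{- x}}{3}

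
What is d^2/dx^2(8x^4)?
96 x^{2}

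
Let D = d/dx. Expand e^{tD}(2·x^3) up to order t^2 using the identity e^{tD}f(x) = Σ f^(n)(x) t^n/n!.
2 x \left(3 t^{2} + 3 t x + x^{2}\right)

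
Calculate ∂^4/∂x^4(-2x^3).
0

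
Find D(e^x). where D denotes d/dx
e^{x}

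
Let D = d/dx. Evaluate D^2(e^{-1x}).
e^{- x}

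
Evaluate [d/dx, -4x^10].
- 40 x^{9}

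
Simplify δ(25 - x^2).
\frac{\delta(x - 5) + \delta(x + 5)}{10}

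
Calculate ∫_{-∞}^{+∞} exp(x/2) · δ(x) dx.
1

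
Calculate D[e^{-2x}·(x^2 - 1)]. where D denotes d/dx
2 \left(- x^{2} + x + 1\right) e^{- 2 x}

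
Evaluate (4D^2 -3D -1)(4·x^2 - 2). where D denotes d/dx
- 4 x^{2} - 24 x + 34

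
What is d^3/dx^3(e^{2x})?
8 e^{2 x}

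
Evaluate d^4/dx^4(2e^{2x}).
32 e^{2 x}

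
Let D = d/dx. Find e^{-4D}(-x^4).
- x^{4} + 16 x^{3} - 96 x^{2} + 256 x - 256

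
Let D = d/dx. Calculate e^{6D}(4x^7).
4 x^{7} + 168 x^{6} + 3024 x^{5} + 30240 x^{4} + 181440 x^{3} + 653184 x^{2} + 1306368 x + 1119744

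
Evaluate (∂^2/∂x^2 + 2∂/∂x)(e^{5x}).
35 e^{5 x}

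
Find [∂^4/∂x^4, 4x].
16\frac{d^{3}}{dx^{3}}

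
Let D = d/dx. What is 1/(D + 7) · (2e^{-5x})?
e^{- 5 x}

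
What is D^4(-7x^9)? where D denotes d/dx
- 21168 x^{5}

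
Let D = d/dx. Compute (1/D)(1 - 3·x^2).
- x^{3} + x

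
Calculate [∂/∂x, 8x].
8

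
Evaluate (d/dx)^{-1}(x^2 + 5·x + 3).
\frac{x^{3}}{3} + \frac{5 x^{2}}{2} + 3 x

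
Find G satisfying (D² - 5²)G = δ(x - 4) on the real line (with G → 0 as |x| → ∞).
-\frac{e^{-5|x - 4|}}{10}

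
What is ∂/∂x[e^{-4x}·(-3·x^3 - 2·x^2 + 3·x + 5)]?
\left(12 x^{3} - x^{2} - 16 x - 17\right) e^{- 4 x}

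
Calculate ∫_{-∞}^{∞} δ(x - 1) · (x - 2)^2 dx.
1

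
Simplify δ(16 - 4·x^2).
\frac{\delta(x - 2) + \delta(x + 2)}{16}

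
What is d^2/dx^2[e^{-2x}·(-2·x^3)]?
4 x \left(- 2 x^{2} + 6 x - 3\right) e^{- 2 x}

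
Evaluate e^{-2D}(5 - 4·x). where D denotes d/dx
13 - 4 x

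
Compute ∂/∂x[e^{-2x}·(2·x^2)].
4 x \left(1 - x\right) e^{- 2 x}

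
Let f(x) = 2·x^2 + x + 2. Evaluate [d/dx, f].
4 x + 1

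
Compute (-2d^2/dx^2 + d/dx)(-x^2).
4 - 2 x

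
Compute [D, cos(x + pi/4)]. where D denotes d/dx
- \sin{\left(x + \frac{\pi}{4} \right)}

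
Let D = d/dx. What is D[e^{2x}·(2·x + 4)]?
\left(4 x + 10\right) e^{2 x}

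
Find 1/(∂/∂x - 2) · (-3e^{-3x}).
\frac{3 e^{- 3 x}}{5}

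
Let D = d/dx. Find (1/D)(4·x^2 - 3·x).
\frac{4 x^{3}}{3} - \frac{3 x^{2}}{2}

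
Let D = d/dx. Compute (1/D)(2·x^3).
\frac{x^{4}}{2}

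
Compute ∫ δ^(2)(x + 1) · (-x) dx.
0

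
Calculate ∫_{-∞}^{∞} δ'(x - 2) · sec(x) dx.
- \tan{\left(2 \right)} \sec{\left(2 \right)}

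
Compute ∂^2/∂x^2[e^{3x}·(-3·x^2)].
\left(- 27 x^{2} - 36 x - 6\right) e^{3 x}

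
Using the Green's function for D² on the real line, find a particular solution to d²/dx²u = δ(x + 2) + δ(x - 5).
\frac{|x + 2|}{2} + \frac{|x - 5|}{2}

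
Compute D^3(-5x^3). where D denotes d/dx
-30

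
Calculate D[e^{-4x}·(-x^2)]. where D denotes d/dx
2 x \left(2 x - 1\right) e^{- 4 x}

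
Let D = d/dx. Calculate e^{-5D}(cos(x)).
\cos{\left(x - 5 \right)}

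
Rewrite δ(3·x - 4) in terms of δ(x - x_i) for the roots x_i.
\frac{\delta(x - 4/3)}{3}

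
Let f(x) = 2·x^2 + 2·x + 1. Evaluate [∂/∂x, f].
4 x + 2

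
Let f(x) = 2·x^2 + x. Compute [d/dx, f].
4 x + 1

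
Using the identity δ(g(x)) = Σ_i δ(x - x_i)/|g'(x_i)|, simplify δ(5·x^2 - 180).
\frac{\delta(x - 6) + \delta(x + 6)}{60}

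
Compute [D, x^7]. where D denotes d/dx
7 x^{6}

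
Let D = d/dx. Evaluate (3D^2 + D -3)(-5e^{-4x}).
- 205 e^{- 4 x}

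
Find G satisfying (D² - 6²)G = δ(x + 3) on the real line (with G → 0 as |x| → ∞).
-\frac{e^{-6|x + 3|}}{12}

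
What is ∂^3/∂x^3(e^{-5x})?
- 125 e^{- 5 x}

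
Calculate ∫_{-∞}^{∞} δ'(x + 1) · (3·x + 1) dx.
-3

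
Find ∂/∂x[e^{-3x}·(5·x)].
5 \left(1 - 3 x\right) e^{- 3 x}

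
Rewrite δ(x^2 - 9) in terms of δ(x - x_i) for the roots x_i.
\frac{\delta(x - 3) + \delta(x + 3)}{6}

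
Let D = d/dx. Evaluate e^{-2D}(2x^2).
2 x^{2} - 8 x + 8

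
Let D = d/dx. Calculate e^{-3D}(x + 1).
x - 2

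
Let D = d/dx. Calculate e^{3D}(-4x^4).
- 4 x^{4} - 48 x^{3} - 216 x^{2} - 432 x - 324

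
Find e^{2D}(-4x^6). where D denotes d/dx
- 4 x^{6} - 48 x^{5} - 240 x^{4} - 640 x^{3} - 960 x^{2} - 768 x - 256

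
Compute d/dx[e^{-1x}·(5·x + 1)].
\left(4 - 5 x\right) e^{- x}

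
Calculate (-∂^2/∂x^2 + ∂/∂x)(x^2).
2 x - 2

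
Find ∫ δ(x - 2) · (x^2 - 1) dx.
3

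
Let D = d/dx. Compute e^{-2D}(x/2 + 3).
\frac{x}{2} + 2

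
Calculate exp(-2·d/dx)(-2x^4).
- 2 x^{4} + 16 x^{3} - 48 x^{2} + 64 x - 32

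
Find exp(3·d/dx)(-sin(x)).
- \sin{\left(x + 3 \right)}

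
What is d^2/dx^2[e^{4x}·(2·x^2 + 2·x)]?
\left(32 x^{2} + 64 x + 20\right) e^{4 x}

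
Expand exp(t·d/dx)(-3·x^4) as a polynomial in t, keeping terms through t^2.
3 x^{2} \left(- 6 t^{2} - 4 t x - x^{2}\right)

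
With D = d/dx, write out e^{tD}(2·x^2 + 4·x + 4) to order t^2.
2 t^{2} + 4 t \left(x + 1\right) + 2 x^{2} + 4 x + 4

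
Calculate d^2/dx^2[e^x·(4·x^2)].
4 \left(x^{2} + 4 x + 2\right) e^{x}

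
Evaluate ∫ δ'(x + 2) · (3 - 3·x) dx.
3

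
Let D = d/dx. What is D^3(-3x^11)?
- 2970 x^{8}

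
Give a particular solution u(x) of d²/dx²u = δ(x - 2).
\frac{|x - 2|}{2}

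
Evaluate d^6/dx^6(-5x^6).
-3600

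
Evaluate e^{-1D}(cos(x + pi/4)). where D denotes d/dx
\cos{\left(x - 1 + \frac{\pi}{4} \right)}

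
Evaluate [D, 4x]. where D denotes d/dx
4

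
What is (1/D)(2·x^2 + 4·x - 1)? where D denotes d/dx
\frac{2 x^{3}}{3} + 2 x^{2} - x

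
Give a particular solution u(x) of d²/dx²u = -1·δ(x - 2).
-\frac{|x - 2|}{2}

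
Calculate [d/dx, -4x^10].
- 40 x^{9}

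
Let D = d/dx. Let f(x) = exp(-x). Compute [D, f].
- e^{- x}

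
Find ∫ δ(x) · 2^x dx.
1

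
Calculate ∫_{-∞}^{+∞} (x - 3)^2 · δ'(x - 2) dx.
2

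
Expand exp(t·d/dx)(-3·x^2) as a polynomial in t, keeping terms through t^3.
- 3 t^{2} - 6 t x - 3 x^{2}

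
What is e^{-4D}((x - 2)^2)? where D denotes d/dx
x^{2} - 12 x + 36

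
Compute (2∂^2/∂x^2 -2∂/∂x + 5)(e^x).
5 e^{x}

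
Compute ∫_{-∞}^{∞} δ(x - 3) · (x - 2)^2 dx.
1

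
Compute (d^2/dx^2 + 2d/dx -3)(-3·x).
9 x - 6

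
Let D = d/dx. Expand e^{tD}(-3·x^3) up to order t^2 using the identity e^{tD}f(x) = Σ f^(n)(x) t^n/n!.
3 x \left(- 3 t^{2} - 3 t x - x^{2}\right)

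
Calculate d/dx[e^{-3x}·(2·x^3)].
6 x^{2} \left(1 - x\right) e^{- 3 x}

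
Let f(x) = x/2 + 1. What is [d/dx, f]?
\frac{1}{2}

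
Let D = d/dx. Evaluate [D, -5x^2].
- 10 x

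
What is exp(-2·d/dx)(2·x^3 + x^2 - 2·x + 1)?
2 x^{3} - 11 x^{2} + 18 x - 7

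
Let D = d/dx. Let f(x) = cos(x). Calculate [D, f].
- \sin{\left(x \right)}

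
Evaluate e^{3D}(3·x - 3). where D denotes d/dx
3 x + 6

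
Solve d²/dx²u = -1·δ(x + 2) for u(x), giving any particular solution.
-\frac{|x + 2|}{2}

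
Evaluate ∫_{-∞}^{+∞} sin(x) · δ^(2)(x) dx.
0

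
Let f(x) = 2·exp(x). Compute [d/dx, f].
2 e^{x}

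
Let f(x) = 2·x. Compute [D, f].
2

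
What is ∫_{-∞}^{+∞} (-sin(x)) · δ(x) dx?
0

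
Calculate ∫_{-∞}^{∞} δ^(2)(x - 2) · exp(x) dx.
e^{2}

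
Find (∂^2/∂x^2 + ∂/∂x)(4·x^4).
16 x^{2} \left(x + 3\right)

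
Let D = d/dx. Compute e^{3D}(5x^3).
5 x^{3} + 45 x^{2} + 135 x + 135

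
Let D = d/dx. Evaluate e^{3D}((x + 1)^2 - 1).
x^{2} + 8 x + 15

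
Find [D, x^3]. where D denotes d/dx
3 x^{2}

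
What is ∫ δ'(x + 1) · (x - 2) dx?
-1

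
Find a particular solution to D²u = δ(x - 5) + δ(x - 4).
\frac{|x - 5|}{2} + \frac{|x - 4|}{2}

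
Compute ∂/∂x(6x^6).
36 x^{5}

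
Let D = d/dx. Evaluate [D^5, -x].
-5D^{4}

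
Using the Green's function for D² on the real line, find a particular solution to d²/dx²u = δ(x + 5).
\frac{|x + 5|}{2}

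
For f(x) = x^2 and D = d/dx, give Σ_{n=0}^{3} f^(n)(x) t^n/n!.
t^{2} + 2 t x + x^{2}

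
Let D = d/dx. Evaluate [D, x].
1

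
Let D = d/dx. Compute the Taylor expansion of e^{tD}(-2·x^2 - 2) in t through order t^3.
- 2 t^{2} - 4 t x - 2 x^{2} - 2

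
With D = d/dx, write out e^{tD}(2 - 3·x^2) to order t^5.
- 3 t^{2} - 6 t x - 3 x^{2} + 2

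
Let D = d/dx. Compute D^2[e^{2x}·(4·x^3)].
8 x \left(2 x^{2} + 6 x + 3\right) e^{2 x}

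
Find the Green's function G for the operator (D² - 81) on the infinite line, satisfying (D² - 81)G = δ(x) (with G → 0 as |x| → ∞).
-\frac{e^{-9|x|}}{18}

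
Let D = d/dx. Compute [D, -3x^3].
- 9 x^{2}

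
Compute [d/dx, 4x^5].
20 x^{4}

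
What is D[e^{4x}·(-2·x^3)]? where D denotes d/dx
x^{2} \left(- 8 x - 6\right) e^{4 x}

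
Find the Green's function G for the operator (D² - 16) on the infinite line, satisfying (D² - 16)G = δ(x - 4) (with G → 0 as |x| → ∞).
-\frac{e^{-4|x - 4|}}{8}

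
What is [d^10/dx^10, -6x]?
-60\frac{d^{9}}{dx^{9}}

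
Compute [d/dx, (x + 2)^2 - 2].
2 x + 4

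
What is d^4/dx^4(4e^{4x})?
1024 e^{4 x}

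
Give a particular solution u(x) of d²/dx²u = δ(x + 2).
\frac{|x + 2|}{2}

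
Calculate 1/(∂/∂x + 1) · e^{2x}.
\frac{e^{2 x}}{3}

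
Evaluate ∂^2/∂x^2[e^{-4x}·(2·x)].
16 \left(2 x - 1\right) e^{- 4 x}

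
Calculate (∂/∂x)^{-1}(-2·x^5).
- \frac{x^{6}}{3}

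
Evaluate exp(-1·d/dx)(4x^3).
4 x^{3} - 12 x^{2} + 12 x - 4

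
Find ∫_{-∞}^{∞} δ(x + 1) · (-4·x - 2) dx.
2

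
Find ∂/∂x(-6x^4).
- 24 x^{3}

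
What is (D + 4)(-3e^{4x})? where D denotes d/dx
- 24 e^{4 x}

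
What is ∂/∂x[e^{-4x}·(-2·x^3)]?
x^{2} \left(8 x - 6\right) e^{- 4 x}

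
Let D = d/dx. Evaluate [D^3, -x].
-3D^{2}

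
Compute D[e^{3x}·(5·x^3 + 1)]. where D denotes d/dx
\left(15 x^{3} + 15 x^{2} + 3\right) e^{3 x}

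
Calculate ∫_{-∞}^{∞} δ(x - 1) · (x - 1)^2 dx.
0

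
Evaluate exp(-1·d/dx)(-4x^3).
- 4 x^{3} + 12 x^{2} - 12 x + 4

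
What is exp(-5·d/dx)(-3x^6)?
- 3 x^{6} + 90 x^{5} - 1125 x^{4} + 7500 x^{3} - 28125 x^{2} + 56250 x - 46875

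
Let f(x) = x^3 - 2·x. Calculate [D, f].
3 x^{2} - 2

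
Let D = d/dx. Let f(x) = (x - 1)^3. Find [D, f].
3 \left(x - 1\right)^{2}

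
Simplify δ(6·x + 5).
\frac{\delta(x + 5/6)}{6}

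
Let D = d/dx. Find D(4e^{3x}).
12 e^{3 x}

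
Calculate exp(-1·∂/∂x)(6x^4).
6 x^{4} - 24 x^{3} + 36 x^{2} - 24 x + 6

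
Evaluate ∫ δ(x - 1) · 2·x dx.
2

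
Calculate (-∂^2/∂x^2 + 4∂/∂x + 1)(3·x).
3 x + 12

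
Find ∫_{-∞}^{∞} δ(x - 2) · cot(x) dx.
\cot{\left(2 \right)}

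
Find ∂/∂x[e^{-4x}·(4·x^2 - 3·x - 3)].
\left(- 16 x^{2} + 20 x + 9\right) e^{- 4 x}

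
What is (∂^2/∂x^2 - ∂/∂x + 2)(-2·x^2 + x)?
- 4 x^{2} + 6 x - 5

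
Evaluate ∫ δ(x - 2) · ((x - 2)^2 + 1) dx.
1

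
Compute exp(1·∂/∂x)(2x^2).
2 x^{2} + 4 x + 2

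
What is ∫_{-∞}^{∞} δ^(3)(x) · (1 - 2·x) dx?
0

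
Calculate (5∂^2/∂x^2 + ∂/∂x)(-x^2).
- 2 x - 10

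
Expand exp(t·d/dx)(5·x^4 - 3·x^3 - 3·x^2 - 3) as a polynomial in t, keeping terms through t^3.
t^{3} \left(20 x - 3\right) - t^{2} \left(- 30 x^{2} + 9 x + 3\right) - t x \left(- 20 x^{2} + 9 x + 6\right) + 5 x^{4} - 3 x^{3} - 3 x^{2} - 3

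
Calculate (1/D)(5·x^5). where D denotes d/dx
\frac{5 x^{6}}{6}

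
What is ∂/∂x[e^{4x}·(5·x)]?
\left(20 x + 5\right) e^{4 x}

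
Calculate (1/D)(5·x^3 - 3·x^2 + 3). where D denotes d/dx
\frac{5 x^{4}}{4} - x^{3} + 3 x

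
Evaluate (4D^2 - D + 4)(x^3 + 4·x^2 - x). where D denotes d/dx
4 x^{3} + 13 x^{2} + 12 x + 33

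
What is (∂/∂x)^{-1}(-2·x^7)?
- \frac{x^{8}}{4}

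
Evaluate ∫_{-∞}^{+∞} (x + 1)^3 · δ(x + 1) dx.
0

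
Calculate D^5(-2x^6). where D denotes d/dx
- 1440 x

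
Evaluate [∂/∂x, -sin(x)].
- \cos{\left(x \right)}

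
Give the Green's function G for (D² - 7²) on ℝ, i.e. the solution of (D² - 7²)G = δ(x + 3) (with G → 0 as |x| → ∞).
-\frac{e^{-7|x + 3|}}{14}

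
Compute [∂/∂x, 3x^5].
15 x^{4}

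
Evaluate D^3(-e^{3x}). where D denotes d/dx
- 27 e^{3 x}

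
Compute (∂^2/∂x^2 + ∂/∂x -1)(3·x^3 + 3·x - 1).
- 3 x^{3} + 9 x^{2} + 15 x + 4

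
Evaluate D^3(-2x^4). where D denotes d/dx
- 48 x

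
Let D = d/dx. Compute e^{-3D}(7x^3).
7 x^{3} - 63 x^{2} + 189 x - 189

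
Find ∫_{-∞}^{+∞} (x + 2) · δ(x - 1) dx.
3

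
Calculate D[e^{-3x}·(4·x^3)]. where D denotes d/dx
12 x^{2} \left(1 - x\right) e^{- 3 x}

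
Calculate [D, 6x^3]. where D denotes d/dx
18 x^{2}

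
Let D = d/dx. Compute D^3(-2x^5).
- 120 x^{2}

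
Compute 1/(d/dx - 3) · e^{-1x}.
- \frac{e^{- x}}{4}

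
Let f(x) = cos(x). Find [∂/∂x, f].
- \sin{\left(x \right)}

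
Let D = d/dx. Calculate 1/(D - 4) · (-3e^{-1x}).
\frac{3 e^{- x}}{5}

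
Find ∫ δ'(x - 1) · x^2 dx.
-2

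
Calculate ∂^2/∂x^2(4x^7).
168 x^{5}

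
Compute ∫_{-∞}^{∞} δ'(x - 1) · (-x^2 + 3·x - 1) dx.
-1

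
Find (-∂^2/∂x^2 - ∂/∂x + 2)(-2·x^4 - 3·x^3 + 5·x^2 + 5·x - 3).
- 4 x^{4} + 2 x^{3} + 43 x^{2} + 18 x - 21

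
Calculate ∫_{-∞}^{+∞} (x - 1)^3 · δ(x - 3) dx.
8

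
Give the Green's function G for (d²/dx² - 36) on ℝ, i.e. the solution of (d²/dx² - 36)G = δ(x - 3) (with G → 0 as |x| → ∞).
-\frac{e^{-6|x - 3|}}{12}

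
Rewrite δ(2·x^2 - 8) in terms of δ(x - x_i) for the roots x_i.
\frac{\delta(x - 2) + \delta(x + 2)}{8}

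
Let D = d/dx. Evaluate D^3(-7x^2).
0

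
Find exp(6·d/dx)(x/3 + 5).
\frac{x}{3} + 7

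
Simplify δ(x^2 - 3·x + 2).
\frac{\delta(x - 1) + \delta(x - 2)}{1}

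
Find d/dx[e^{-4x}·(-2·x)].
2 \left(4 x - 1\right) e^{- 4 x}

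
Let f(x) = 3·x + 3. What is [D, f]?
3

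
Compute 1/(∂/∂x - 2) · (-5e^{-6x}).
\frac{5 e^{- 6 x}}{8}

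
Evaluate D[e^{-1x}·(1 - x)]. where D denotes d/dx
\left(x - 2\right) e^{- x}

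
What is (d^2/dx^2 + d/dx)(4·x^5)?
20 x^{3} \left(x + 4\right)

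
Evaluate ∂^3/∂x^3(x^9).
504 x^{6}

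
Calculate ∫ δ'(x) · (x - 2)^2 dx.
4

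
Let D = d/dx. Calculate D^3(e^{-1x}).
- e^{- x}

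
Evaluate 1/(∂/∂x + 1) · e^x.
\frac{e^{x}}{2}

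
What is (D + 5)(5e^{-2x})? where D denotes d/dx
15 e^{- 2 x}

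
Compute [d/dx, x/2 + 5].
\frac{1}{2}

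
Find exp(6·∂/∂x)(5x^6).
5 x^{6} + 180 x^{5} + 2700 x^{4} + 21600 x^{3} + 97200 x^{2} + 233280 x + 233280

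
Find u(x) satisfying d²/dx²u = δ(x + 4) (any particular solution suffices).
\frac{|x + 4|}{2}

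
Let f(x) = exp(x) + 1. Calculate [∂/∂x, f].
e^{x}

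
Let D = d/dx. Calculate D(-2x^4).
- 8 x^{3}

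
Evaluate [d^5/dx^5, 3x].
15\frac{d^{4}}{dx^{4}}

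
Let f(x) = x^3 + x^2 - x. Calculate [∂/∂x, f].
3 x^{2} + 2 x - 1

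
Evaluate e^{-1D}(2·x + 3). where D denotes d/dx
2 x + 1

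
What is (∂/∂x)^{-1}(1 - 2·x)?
- x^{2} + x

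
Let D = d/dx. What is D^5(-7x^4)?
0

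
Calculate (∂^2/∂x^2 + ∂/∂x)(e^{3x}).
12 e^{3 x}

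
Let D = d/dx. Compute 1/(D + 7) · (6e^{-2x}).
\frac{6 e^{- 2 x}}{5}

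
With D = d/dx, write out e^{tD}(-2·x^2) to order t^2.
- 2 t^{2} - 4 t x - 2 x^{2}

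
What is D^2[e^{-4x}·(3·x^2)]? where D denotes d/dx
6 \left(8 x^{2} - 8 x + 1\right) e^{- 4 x}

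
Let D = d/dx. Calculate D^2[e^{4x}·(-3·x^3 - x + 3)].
\left(- 48 x^{3} - 72 x^{2} - 34 x + 40\right) e^{4 x}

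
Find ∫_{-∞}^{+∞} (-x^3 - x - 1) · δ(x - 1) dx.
-3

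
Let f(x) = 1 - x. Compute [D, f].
-1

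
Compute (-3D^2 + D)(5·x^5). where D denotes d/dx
25 x^{3} \left(x - 12\right)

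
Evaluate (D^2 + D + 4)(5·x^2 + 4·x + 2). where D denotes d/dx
20 x^{2} + 26 x + 22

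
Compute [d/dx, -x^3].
- 3 x^{2}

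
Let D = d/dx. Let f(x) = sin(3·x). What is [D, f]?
3 \cos{\left(3 x \right)}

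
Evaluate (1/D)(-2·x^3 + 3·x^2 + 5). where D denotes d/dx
- \frac{x^{4}}{2} + x^{3} + 5 x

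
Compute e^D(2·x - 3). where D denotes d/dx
2 x - 1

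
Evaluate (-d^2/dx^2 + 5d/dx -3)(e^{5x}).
- 3 e^{5 x}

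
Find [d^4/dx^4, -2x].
-8\frac{d^{3}}{dx^{3}}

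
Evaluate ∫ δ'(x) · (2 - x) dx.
1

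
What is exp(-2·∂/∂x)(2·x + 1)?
2 x - 3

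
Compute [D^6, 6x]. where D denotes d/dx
36D^{5}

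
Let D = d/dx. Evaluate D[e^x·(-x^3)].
x^{2} \left(- x - 3\right) e^{x}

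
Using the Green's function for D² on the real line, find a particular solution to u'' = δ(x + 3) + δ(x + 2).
\frac{|x + 3|}{2} + \frac{|x + 2|}{2}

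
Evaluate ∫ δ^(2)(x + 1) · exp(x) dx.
e^{-1}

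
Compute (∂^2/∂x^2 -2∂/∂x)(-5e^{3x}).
- 15 e^{3 x}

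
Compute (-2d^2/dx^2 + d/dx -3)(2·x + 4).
- 6 x - 10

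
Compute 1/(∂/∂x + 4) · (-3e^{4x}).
- \frac{3 e^{4 x}}{8}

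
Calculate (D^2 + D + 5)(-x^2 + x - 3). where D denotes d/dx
- 5 x^{2} + 3 x - 16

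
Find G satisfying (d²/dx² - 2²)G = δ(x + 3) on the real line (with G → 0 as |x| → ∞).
-\frac{e^{-2|x + 3|}}{4}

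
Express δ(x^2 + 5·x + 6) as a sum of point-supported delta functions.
\frac{\delta(x + 2) + \delta(x + 3)}{1}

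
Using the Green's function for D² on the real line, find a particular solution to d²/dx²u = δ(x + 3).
\frac{|x + 3|}{2}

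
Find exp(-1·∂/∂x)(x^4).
x^{4} - 4 x^{3} + 6 x^{2} - 4 x + 1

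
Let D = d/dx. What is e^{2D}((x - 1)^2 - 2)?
x^{2} + 2 x - 1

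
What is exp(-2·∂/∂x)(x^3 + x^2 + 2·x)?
x^{3} - 5 x^{2} + 10 x - 8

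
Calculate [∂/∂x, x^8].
8 x^{7}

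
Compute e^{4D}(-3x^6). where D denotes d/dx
- 3 x^{6} - 72 x^{5} - 720 x^{4} - 3840 x^{3} - 11520 x^{2} - 18432 x - 12288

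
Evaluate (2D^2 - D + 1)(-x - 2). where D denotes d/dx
- x - 1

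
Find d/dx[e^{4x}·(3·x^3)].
x^{2} \left(12 x + 9\right) e^{4 x}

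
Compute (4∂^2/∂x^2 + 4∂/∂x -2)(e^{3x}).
46 e^{3 x}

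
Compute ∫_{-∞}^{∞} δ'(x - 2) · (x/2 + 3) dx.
- \frac{1}{2}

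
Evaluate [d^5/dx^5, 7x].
35\frac{d^{4}}{dx^{4}}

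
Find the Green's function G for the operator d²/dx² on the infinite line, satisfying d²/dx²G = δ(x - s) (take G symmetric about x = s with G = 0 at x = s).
\frac{|x - s|}{2}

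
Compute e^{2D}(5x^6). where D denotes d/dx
5 x^{6} + 60 x^{5} + 300 x^{4} + 800 x^{3} + 1200 x^{2} + 960 x + 320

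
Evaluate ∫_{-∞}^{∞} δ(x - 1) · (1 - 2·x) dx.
-1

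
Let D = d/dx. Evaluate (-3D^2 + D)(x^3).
3 x \left(x - 6\right)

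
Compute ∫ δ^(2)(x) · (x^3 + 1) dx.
0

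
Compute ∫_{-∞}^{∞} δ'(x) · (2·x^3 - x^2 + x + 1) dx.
-1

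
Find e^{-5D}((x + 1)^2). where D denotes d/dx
x^{2} - 8 x + 16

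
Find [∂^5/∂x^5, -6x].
-30\frac{d^{4}}{dx^{4}}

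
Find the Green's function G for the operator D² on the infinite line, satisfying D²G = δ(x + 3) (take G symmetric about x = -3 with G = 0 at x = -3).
\frac{|x + 3|}{2}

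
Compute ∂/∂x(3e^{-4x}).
- 12 e^{- 4 x}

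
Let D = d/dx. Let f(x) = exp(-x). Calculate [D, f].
- e^{- x}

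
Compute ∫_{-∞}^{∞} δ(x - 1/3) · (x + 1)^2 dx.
\frac{16}{9}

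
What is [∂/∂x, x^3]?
3 x^{2}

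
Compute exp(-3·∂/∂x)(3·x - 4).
3 x - 13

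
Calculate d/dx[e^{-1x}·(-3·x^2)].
3 x \left(x - 2\right) e^{- x}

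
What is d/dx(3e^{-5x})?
- 15 e^{- 5 x}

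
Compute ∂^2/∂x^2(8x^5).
160 x^{3}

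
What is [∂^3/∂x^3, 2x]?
6\frac{d^{2}}{dx^{2}}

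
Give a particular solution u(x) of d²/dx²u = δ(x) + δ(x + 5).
\frac{|x|}{2} + \frac{|x + 5|}{2}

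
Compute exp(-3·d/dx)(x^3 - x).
x^{3} - 9 x^{2} + 26 x - 24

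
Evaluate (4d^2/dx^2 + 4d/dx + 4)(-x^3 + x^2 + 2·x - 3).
- 4 x^{3} - 8 x^{2} - 8 x + 4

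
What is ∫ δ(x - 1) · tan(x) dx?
\tan{\left(1 \right)}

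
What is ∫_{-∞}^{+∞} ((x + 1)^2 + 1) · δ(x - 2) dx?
10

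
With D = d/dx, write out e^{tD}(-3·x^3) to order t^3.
- 3 t^{3} - 9 t^{2} x - 9 t x^{2} - 3 x^{3}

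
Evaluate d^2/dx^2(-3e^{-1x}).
- 3 e^{- x}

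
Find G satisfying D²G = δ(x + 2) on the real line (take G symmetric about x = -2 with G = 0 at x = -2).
\frac{|x + 2|}{2}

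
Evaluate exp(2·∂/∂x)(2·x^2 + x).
2 x^{2} + 9 x + 10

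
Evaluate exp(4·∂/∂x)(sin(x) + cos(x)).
\sqrt{2} \sin{\left(x + \frac{\pi}{4} + 4 \right)}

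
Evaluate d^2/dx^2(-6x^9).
- 432 x^{7}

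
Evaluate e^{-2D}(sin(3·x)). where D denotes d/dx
\sin{\left(3 x - 6 \right)}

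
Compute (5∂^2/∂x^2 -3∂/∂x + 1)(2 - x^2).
- x^{2} + 6 x - 8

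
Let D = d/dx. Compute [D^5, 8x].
40D^{4}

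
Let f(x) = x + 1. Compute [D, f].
1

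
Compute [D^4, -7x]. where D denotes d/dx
-28D^{3}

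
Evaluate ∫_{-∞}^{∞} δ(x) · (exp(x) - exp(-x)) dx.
0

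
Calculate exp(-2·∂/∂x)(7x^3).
7 x^{3} - 42 x^{2} + 84 x - 56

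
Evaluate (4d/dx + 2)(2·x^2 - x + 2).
2 x \left(2 x + 7\right)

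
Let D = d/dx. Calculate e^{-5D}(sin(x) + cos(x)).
\sqrt{2} \cos{\left(- x + \frac{\pi}{4} + 5 \right)}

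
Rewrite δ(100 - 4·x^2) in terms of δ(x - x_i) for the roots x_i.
\frac{\delta(x - 5) + \delta(x + 5)}{40}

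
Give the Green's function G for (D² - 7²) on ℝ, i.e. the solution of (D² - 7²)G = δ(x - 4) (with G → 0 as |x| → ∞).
-\frac{e^{-7|x - 4|}}{14}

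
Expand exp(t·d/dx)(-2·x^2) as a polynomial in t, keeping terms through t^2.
- 2 t^{2} - 4 t x - 2 x^{2}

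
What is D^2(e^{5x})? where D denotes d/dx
25 e^{5 x}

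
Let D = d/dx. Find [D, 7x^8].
56 x^{7}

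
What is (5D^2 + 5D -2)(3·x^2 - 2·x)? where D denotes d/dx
- 6 x^{2} + 34 x + 20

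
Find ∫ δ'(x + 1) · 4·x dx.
-4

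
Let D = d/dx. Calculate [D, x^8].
8 x^{7}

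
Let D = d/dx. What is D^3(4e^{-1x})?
- 4 e^{- x}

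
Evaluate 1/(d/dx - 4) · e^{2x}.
- \frac{e^{2 x}}{2}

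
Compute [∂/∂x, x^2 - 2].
2 x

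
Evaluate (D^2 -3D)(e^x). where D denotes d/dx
- 2 e^{x}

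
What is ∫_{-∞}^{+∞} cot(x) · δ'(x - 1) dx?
\frac{1}{\sin^{2}{\left(1 \right)}}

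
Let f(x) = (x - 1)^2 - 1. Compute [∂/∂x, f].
2 x - 2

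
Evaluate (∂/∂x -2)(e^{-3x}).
- 5 e^{- 3 x}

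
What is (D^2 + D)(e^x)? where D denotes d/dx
2 e^{x}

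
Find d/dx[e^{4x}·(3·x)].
\left(12 x + 3\right) e^{4 x}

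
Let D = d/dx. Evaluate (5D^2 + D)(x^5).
5 x^{3} \left(x + 20\right)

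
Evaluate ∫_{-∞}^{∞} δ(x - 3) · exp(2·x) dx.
e^{6}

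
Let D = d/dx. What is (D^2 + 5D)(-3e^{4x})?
- 108 e^{4 x}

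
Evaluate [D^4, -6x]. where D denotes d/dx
-24D^{3}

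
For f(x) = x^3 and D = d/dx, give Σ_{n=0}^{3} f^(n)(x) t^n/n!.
t^{3} + 3 t^{2} x + 3 t x^{2} + x^{3}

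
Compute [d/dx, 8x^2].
16 x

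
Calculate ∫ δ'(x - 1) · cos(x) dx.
\sin{\left(1 \right)}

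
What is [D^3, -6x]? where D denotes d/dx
-18D^{2}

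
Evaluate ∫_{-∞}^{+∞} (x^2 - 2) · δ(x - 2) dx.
2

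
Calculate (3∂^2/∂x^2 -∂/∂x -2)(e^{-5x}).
78 e^{- 5 x}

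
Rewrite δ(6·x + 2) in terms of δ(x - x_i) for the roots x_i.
\frac{\delta(x + 1/3)}{6}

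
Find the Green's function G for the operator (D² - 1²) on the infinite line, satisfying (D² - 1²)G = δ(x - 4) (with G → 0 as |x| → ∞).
-\frac{e^{-|x - 4|}}{2}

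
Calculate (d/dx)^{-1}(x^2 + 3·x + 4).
\frac{x^{3}}{3} + \frac{3 x^{2}}{2} + 4 x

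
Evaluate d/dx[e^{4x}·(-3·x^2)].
6 x \left(- 2 x - 1\right) e^{4 x}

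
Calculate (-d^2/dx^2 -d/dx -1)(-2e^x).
6 e^{x}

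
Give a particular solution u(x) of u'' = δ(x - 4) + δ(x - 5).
\frac{|x - 4|}{2} + \frac{|x - 5|}{2}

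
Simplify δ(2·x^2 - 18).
\frac{\delta(x - 3) + \delta(x + 3)}{12}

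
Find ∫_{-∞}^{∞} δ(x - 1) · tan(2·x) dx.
\tan{\left(2 \right)}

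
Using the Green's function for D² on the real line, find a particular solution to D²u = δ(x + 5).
\frac{|x + 5|}{2}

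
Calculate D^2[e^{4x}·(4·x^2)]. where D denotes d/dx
\left(64 x^{2} + 64 x + 8\right) e^{4 x}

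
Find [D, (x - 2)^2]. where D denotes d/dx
2 x - 4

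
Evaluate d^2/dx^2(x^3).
6 x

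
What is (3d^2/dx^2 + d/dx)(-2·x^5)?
10 x^{3} \left(- x - 12\right)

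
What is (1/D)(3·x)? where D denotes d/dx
\frac{3 x^{2}}{2}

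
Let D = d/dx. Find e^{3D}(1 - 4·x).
- 4 x - 11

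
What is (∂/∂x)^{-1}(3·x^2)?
x^{3}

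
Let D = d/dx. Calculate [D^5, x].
5D^{4}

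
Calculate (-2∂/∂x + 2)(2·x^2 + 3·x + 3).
2 x \left(2 x - 1\right)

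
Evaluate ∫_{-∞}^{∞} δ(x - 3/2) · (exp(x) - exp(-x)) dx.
2 \sinh{\left(\frac{3}{2} \right)}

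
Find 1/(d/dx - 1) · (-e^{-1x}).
\frac{e^{- x}}{2}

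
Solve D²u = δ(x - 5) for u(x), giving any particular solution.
\frac{|x - 5|}{2}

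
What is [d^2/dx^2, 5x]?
10\frac{d}{dx}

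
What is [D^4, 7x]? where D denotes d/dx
28D^{3}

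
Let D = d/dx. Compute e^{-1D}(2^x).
2^{x - 1}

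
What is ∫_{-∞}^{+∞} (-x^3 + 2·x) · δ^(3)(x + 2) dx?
6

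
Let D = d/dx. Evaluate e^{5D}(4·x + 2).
4 x + 22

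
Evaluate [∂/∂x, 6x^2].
12 x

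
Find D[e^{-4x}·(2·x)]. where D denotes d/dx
2 \left(1 - 4 x\right) e^{- 4 x}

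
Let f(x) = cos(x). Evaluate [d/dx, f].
- \sin{\left(x \right)}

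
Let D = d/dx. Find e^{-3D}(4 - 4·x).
16 - 4 x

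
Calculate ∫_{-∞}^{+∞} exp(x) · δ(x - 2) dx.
e^{2}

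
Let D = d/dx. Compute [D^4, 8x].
32D^{3}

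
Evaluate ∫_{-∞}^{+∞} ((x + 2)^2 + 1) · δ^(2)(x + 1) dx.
2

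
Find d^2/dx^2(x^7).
42 x^{5}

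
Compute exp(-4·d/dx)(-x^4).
- x^{4} + 16 x^{3} - 96 x^{2} + 256 x - 256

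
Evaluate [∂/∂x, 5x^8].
40 x^{7}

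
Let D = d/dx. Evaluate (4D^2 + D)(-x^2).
- 2 x - 8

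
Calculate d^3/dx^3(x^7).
210 x^{4}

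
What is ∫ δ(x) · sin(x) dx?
0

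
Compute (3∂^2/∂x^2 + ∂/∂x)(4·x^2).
8 x + 24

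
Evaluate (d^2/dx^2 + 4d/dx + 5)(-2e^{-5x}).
- 20 e^{- 5 x}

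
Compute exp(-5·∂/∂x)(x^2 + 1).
x^{2} - 10 x + 26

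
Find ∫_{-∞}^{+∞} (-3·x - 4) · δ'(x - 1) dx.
3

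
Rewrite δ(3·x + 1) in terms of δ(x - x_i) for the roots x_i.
\frac{\delta(x + 1/3)}{3}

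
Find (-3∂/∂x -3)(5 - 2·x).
6 x - 9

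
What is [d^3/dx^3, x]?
3\frac{d^{2}}{dx^{2}}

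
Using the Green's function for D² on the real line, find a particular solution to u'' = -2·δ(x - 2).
-|x - 2|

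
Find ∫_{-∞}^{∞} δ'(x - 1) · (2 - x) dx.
1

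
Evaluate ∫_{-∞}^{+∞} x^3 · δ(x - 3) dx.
27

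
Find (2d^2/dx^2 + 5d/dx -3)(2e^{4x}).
98 e^{4 x}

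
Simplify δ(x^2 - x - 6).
\frac{\delta(x - 3) + \delta(x + 2)}{5}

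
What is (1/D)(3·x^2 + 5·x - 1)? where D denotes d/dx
x^{3} + \frac{5 x^{2}}{2} - x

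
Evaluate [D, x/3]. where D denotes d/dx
\frac{1}{3}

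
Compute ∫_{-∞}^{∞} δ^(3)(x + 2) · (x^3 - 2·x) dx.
-6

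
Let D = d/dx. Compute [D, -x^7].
- 7 x^{6}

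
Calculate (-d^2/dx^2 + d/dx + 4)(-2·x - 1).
- 8 x - 6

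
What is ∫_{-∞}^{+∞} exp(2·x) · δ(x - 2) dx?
e^{4}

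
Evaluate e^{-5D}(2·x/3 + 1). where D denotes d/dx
\frac{2 x}{3} - \frac{7}{3}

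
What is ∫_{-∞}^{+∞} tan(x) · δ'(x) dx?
-1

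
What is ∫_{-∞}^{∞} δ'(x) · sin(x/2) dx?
- \frac{1}{2}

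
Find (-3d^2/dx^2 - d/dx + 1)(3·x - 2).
3 x - 5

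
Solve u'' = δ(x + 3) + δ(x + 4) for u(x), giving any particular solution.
\frac{|x + 3|}{2} + \frac{|x + 4|}{2}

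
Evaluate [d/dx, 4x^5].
20 x^{4}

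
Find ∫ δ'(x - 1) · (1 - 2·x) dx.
2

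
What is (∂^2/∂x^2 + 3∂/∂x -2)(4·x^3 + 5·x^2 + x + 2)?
- 8 x^{3} + 26 x^{2} + 52 x + 9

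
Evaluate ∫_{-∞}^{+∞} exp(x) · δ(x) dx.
1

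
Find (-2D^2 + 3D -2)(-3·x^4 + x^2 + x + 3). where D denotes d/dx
6 x^{4} - 36 x^{3} + 70 x^{2} + 4 x - 7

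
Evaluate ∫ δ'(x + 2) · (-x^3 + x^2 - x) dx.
17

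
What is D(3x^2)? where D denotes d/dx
6 x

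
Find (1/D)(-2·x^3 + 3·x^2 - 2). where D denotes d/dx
- \frac{x^{4}}{2} + x^{3} - 2 x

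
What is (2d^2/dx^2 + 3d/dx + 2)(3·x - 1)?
6 x + 7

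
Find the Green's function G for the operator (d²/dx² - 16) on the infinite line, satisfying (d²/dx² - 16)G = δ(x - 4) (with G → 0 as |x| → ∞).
-\frac{e^{-4|x - 4|}}{8}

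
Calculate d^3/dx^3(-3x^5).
- 180 x^{2}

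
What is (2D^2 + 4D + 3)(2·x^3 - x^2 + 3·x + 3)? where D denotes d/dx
6 x^{3} + 21 x^{2} + 25 x + 17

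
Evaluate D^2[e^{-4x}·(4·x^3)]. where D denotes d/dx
8 x \left(8 x^{2} - 12 x + 3\right) e^{- 4 x}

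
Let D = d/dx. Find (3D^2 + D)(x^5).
5 x^{3} \left(x + 12\right)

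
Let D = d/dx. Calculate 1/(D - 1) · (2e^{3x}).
e^{3 x}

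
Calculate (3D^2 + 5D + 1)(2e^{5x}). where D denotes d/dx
202 e^{5 x}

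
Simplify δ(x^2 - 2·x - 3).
\frac{\delta(x + 1) + \delta(x - 3)}{4}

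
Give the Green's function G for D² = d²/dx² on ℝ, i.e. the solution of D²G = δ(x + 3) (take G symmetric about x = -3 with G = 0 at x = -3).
\frac{|x + 3|}{2}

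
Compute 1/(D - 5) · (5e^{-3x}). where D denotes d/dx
- \frac{5 e^{- 3 x}}{8}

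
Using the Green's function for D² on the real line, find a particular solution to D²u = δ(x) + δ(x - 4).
\frac{|x|}{2} + \frac{|x - 4|}{2}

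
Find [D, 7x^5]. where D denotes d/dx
35 x^{4}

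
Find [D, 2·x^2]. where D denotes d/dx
4 x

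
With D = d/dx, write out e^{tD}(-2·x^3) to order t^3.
- 2 t^{3} - 6 t^{2} x - 6 t x^{2} - 2 x^{3}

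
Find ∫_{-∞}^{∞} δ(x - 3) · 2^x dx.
8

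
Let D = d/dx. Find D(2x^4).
8 x^{3}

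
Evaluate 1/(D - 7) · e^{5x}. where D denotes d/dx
- \frac{e^{5 x}}{2}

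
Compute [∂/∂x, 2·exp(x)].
2 e^{x}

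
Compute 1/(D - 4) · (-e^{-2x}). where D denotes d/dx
\frac{e^{- 2 x}}{6}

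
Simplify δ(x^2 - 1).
\frac{\delta(x + 1) + \delta(x - 1)}{2}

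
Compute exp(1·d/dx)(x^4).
x^{4} + 4 x^{3} + 6 x^{2} + 4 x + 1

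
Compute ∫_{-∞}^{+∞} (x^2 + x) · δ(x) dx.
0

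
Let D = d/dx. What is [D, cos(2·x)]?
- 2 \sin{\left(2 x \right)}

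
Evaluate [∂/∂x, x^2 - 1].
2 x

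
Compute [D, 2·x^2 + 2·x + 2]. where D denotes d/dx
4 x + 2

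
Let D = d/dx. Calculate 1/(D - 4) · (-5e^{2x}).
\frac{5 e^{2 x}}{2}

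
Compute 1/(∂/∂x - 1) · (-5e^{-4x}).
e^{- 4 x}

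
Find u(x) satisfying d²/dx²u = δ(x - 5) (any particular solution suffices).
\frac{|x - 5|}{2}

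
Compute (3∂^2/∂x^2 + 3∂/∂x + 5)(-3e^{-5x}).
- 195 e^{- 5 x}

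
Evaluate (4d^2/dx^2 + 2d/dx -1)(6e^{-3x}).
174 e^{- 3 x}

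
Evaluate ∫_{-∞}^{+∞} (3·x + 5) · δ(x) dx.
5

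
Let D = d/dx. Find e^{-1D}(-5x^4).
- 5 x^{4} + 20 x^{3} - 30 x^{2} + 20 x - 5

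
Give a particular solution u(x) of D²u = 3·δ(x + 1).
\frac{3|x + 1|}{2}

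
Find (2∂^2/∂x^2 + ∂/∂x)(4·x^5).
20 x^{3} \left(x + 8\right)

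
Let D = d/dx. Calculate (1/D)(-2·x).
- x^{2}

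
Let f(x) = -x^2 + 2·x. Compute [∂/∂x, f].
2 - 2 x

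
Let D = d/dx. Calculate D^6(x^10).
151200 x^{4}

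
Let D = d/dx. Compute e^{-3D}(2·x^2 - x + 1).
2 x^{2} - 13 x + 22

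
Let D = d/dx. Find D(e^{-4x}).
- 4 e^{- 4 x}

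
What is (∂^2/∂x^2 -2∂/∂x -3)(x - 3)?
7 - 3 x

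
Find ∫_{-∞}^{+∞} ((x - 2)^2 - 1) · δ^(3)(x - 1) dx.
0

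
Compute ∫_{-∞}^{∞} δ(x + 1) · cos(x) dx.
\cos{\left(1 \right)}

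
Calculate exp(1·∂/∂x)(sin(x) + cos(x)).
\sqrt{2} \sin{\left(x + \frac{\pi}{4} + 1 \right)}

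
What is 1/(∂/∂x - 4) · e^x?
- \frac{e^{x}}{3}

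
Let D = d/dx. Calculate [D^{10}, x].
10D^{9}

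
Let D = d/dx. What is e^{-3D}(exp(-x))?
e^{3 - x}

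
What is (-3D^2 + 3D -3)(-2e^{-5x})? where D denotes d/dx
186 e^{- 5 x}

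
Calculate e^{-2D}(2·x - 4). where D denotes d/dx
2 x - 8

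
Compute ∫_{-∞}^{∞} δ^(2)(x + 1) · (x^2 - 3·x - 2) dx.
2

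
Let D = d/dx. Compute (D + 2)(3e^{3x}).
15 e^{3 x}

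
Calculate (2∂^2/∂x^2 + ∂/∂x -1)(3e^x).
6 e^{x}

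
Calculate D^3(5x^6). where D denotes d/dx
600 x^{3}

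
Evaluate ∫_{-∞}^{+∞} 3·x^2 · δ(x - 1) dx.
3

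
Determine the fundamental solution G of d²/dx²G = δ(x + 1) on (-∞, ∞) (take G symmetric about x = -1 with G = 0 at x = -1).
\frac{|x + 1|}{2}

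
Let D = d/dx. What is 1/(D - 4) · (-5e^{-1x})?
e^{- x}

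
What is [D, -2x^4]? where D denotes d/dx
- 8 x^{3}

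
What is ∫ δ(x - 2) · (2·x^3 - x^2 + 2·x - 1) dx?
15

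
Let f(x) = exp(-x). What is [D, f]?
- e^{- x}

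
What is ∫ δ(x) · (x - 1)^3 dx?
-1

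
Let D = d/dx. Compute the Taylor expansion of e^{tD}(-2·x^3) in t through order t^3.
- 2 t^{3} - 6 t^{2} x - 6 t x^{2} - 2 x^{3}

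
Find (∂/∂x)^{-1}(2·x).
x^{2}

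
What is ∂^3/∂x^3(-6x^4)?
- 144 x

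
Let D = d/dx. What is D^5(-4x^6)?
- 2880 x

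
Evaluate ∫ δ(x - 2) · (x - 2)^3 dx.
0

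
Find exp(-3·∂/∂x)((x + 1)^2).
x^{2} - 4 x + 4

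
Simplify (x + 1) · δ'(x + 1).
-\delta(x + 1)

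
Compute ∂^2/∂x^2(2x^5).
40 x^{3}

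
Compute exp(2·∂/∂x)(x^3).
x^{3} + 6 x^{2} + 12 x + 8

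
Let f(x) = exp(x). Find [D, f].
e^{x}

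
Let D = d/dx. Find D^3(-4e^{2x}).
- 32 e^{2 x}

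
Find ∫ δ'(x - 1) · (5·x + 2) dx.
-5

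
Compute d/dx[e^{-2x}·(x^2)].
2 x \left(1 - x\right) e^{- 2 x}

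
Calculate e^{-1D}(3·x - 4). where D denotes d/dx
3 x - 7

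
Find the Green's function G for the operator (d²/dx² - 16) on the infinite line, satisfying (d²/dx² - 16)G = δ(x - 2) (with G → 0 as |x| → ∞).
-\frac{e^{-4|x - 2|}}{8}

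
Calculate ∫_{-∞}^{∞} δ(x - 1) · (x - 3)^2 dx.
4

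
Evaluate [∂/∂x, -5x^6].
- 30 x^{5}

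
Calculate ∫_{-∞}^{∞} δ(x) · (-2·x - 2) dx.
-2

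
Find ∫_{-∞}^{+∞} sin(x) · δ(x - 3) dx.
\sin{\left(3 \right)}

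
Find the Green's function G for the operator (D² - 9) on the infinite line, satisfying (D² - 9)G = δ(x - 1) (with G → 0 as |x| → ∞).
-\frac{e^{-3|x - 1|}}{6}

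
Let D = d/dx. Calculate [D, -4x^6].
- 24 x^{5}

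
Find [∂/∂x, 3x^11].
33 x^{10}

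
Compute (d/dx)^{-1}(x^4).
\frac{x^{5}}{5}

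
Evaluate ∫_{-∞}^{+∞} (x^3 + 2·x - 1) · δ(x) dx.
-1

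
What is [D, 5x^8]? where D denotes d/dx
40 x^{7}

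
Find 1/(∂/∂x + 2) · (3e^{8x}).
\frac{3 e^{8 x}}{10}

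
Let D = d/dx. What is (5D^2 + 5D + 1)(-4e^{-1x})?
- 4 e^{- x}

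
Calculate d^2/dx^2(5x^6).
150 x^{4}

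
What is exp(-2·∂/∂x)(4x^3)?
4 x^{3} - 24 x^{2} + 48 x - 32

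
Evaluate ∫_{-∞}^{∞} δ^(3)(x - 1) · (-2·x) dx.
0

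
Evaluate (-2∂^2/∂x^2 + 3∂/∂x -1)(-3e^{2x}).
9 e^{2 x}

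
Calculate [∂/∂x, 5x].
5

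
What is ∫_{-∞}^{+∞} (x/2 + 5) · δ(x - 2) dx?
6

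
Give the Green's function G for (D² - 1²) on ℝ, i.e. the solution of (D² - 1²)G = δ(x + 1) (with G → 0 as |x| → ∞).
-\frac{e^{-|x + 1|}}{2}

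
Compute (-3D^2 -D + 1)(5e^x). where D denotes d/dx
- 15 e^{x}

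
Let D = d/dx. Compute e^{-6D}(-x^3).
- x^{3} + 18 x^{2} - 108 x + 216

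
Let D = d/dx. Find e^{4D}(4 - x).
- x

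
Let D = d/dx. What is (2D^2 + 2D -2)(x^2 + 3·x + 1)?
- 2 x^{2} - 2 x + 8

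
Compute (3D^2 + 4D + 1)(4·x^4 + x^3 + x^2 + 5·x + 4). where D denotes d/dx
4 x^{4} + 65 x^{3} + 157 x^{2} + 31 x + 30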